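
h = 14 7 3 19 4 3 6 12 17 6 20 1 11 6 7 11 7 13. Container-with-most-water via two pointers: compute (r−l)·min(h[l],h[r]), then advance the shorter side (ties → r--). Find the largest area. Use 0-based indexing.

max area = 221

l=0 r=17: min(14,13)*17=221 best=221 *, r--
l=0 r=16: min(14,7)*16=112 best=221, r--
l=0 r=15: min(14,11)*15=165 best=221, r--
l=0 r=14: min(14,7)*14=98 best=221, r--
l=0 r=13: min(14,6)*13=78 best=221, r--
l=0 r=12: min(14,11)*12=132 best=221, r--
l=0 r=11: min(14,1)*11=11 best=221, r--
l=0 r=10: min(14,20)*10=140 best=221, l++
l=1 r=10: min(7,20)*9=63 best=221, l++
l=2 r=10: min(3,20)*8=24 best=221, l++
l=3 r=10: min(19,20)*7=133 best=221, l++
l=4 r=10: min(4,20)*6=24 best=221, l++
l=5 r=10: min(3,20)*5=15 best=221, l++
l=6 r=10: min(6,20)*4=24 best=221, l++
l=7 r=10: min(12,20)*3=36 best=221, l++
l=8 r=10: min(17,20)*2=34 best=221, l++
l=9 r=10: min(6,20)*1=6 best=221, l++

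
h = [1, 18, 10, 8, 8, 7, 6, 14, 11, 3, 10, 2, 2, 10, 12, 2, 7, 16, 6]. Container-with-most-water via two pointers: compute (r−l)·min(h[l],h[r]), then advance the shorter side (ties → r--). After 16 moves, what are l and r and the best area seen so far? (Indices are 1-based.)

l=1 r=19: min(1,6)*18=18 best=18 *, l++
l=2 r=19: min(18,6)*17=102 best=102 *, r--
l=2 r=18: min(18,16)*16=256 best=256 *, r--
l=2 r=17: min(18,7)*15=105 best=256, r--
l=2 r=16: min(18,2)*14=28 best=256, r--
l=2 r=15: min(18,12)*13=156 best=256, r--
l=2 r=14: min(18,10)*12=120 best=256, r--
l=2 r=13: min(18,2)*11=22 best=256, r--
l=2 r=12: min(18,2)*10=20 best=256, r--
l=2 r=11: min(18,10)*9=90 best=256, r--
l=2 r=10: min(18,3)*8=24 best=256, r--
l=2 r=9: min(18,11)*7=77 best=256, r--
l=2 r=8: min(18,14)*6=84 best=256, r--
l=2 r=7: min(18,6)*5=30 best=256, r--
l=2 r=6: min(18,7)*4=28 best=256, r--
l=2 r=5: min(18,8)*3=24 best=256, r--

l=2, r=4, best area=256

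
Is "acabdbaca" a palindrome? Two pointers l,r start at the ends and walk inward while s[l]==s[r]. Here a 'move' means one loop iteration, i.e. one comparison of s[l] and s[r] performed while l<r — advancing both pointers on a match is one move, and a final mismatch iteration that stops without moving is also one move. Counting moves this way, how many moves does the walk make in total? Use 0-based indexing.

4 moves

[0,8] 'a'=='a' → l++,r--
[1,7] 'c'=='c' → l++,r--
[2,6] 'a'=='a' → l++,r--
[3,5] 'b'=='b' → l++,r--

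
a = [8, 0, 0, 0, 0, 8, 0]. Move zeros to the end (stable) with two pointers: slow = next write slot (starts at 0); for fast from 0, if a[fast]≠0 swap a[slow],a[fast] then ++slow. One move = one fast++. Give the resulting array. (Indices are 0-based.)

[8, 8, 0, 0, 0, 0, 0]

slow=0 fast=0: a[fast]=8≠0 swap→a[0]=8, slow++,fast++
slow=1 fast=1: a[fast]=0, fast++
slow=1 fast=2: a[fast]=0, fast++
slow=1 fast=3: a[fast]=0, fast++
slow=1 fast=4: a[fast]=0, fast++
slow=1 fast=5: a[fast]=8≠0 swap→a[1]=8, slow++,fast++
slow=2 fast=6: a[fast]=0, fast++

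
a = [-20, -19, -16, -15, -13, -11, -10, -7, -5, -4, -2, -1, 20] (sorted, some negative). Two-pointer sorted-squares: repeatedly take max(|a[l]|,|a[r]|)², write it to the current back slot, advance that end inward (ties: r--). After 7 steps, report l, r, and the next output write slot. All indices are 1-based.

l=7, r=12, next write slot=6

[1,13] |-20|<=|20| out[13]=400 → r--
[1,12] |-20|>|-1| out[12]=400 → l++
[2,12] |-19|>|-1| out[11]=361 → l++
[3,12] |-16|>|-1| out[10]=256 → l++
[4,12] |-15|>|-1| out[9]=225 → l++
[5,12] |-13|>|-1| out[8]=169 → l++
[6,12] |-11|>|-1| out[7]=121 → l++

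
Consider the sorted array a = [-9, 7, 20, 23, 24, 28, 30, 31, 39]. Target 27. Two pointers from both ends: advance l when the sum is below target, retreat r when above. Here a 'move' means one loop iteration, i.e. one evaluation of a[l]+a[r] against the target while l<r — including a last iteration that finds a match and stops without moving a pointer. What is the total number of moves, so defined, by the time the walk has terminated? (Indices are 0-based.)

8 moves

[0,8] -9+39=30 >27 → r--
[0,7] -9+31=22 <27 → l++
[1,7] 7+31=38 >27 → r--
[1,6] 7+30=37 >27 → r--
[1,5] 7+28=35 >27 → r--
[1,4] 7+24=31 >27 → r--
[1,3] 7+23=30 >27 → r--
[1,2] 7+20=27 → found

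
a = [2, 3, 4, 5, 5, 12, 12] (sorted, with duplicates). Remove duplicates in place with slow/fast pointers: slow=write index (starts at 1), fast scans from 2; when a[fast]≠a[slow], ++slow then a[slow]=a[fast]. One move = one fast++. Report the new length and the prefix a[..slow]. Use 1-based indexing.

(s=1,f=2) a[fast]=3≠a[slow]=2 write a[2]=3 → slow++,fast++
(s=2,f=3) a[fast]=4≠a[slow]=3 write a[3]=4 → slow++,fast++
(s=3,f=4) a[fast]=5≠a[slow]=4 write a[4]=5 → slow++,fast++
(s=4,f=5) a[fast]=5=a[slow] dup → fast++
(s=4,f=6) a[fast]=12≠a[slow]=5 write a[5]=12 → slow++,fast++
(s=5,f=7) a[fast]=12=a[slow] dup → fast++

length 5; prefix = [2, 3, 4, 5, 12]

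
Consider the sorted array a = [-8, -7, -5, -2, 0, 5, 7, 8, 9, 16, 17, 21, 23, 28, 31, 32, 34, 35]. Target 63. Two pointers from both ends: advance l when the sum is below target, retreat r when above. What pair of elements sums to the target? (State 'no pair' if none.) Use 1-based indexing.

(28, 35)

l=1 r=18: -8+35=27 <63, l++
l=2 r=18: -7+35=28 <63, l++
l=3 r=18: -5+35=30 <63, l++
l=4 r=18: -2+35=33 <63, l++
l=5 r=18: 0+35=35 <63, l++
l=6 r=18: 5+35=40 <63, l++
l=7 r=18: 7+35=42 <63, l++
l=8 r=18: 8+35=43 <63, l++
l=9 r=18: 9+35=44 <63, l++
l=10 r=18: 16+35=51 <63, l++
l=11 r=18: 17+35=52 <63, l++
l=12 r=18: 21+35=56 <63, l++
l=13 r=18: 23+35=58 <63, l++
l=14 r=18: 28+35=63, found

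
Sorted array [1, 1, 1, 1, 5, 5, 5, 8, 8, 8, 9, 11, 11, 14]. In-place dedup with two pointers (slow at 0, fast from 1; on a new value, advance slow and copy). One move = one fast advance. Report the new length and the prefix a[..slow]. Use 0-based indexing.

length 6; prefix = [1, 5, 8, 9, 11, 14]

(s=0,f=1) a[fast]=1=a[slow] dup → fast++
(s=0,f=2) a[fast]=1=a[slow] dup → fast++
(s=0,f=3) a[fast]=1=a[slow] dup → fast++
(s=0,f=4) a[fast]=5≠a[slow]=1 write a[1]=5 → slow++,fast++
(s=1,f=5) a[fast]=5=a[slow] dup → fast++
(s=1,f=6) a[fast]=5=a[slow] dup → fast++
(s=1,f=7) a[fast]=8≠a[slow]=5 write a[2]=8 → slow++,fast++
(s=2,f=8) a[fast]=8=a[slow] dup → fast++
(s=2,f=9) a[fast]=8=a[slow] dup → fast++
(s=2,f=10) a[fast]=9≠a[slow]=8 write a[3]=9 → slow++,fast++
(s=3,f=11) a[fast]=11≠a[slow]=9 write a[4]=11 → slow++,fast++
(s=4,f=12) a[fast]=11=a[slow] dup → fast++
(s=4,f=13) a[fast]=14≠a[slow]=11 write a[5]=14 → slow++,fast++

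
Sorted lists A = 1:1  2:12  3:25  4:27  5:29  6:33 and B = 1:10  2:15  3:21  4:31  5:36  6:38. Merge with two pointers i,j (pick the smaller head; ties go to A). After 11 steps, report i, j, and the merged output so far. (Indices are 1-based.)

i=7, j=6, merged so far=[1, 10, 12, 15, 21, 25, 27, 29, 31, 33, 36]

i=1 j=1: A[i]=1<=B[j]=10 take 1, i++
i=2 j=1: A[i]=12>B[j]=10 take 10, j++
i=2 j=2: A[i]=12<=B[j]=15 take 12, i++
i=3 j=2: A[i]=25>B[j]=15 take 15, j++
i=3 j=3: A[i]=25>B[j]=21 take 21, j++
i=3 j=4: A[i]=25<=B[j]=31 take 25, i++
i=4 j=4: A[i]=27<=B[j]=31 take 27, i++
i=5 j=4: A[i]=29<=B[j]=31 take 29, i++
i=6 j=4: A[i]=33>B[j]=31 take 31, j++
i=6 j=5: A[i]=33<=B[j]=36 take 33, i++
i=7 j=5: A done, take B[j]=36, j++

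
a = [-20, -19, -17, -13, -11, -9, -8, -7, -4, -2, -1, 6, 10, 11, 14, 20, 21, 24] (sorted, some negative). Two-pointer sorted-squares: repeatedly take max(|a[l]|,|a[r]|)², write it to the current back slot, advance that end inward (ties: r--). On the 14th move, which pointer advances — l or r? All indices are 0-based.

l

l=0 r=17: |-20|<=|24| out[17]=576, r--
l=0 r=16: |-20|<=|21| out[16]=441, r--
l=0 r=15: |-20|<=|20| out[15]=400, r--
l=0 r=14: |-20|>|14| out[14]=400, l++
l=1 r=14: |-19|>|14| out[13]=361, l++
l=2 r=14: |-17|>|14| out[12]=289, l++
l=3 r=14: |-13|<=|14| out[11]=196, r--
l=3 r=13: |-13|>|11| out[10]=169, l++
l=4 r=13: |-11|<=|11| out[9]=121, r--
l=4 r=12: |-11|>|10| out[8]=121, l++
l=5 r=12: |-9|<=|10| out[7]=100, r--
l=5 r=11: |-9|>|6| out[6]=81, l++
l=6 r=11: |-8|>|6| out[5]=64, l++
l=7 r=11: |-7|>|6| out[4]=49, l++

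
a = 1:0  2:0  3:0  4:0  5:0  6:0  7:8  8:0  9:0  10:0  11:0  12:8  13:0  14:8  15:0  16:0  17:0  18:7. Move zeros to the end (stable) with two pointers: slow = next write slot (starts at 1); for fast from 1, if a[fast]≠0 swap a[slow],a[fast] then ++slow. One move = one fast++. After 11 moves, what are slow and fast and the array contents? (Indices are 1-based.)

slow=1 fast=1: a[fast]=0, fast++
slow=1 fast=2: a[fast]=0, fast++
slow=1 fast=3: a[fast]=0, fast++
slow=1 fast=4: a[fast]=0, fast++
slow=1 fast=5: a[fast]=0, fast++
slow=1 fast=6: a[fast]=0, fast++
slow=1 fast=7: a[fast]=8≠0 swap→a[1]=8, slow++,fast++
slow=2 fast=8: a[fast]=0, fast++
slow=2 fast=9: a[fast]=0, fast++
slow=2 fast=10: a[fast]=0, fast++
slow=2 fast=11: a[fast]=0, fast++

slow=2, fast=12, a=[8, 0, 0, 0, 0, 0, 0, 0, 0, 0, 0, 8, 0, 8, 0, 0, 0, 7]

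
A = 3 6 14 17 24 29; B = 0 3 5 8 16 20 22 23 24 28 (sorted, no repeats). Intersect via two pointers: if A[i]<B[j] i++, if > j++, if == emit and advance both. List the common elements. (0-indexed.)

intersection = [3, 24]

[i=0,j=0] 3>0 → j++
[i=0,j=1] 3==3 emit → i++,j++
[i=1,j=2] 6>5 → j++
[i=1,j=3] 6<8 → i++
[i=2,j=3] 14>8 → j++
[i=2,j=4] 14<16 → i++
[i=3,j=4] 17>16 → j++
[i=3,j=5] 17<20 → i++
[i=4,j=5] 24>20 → j++
[i=4,j=6] 24>22 → j++
[i=4,j=7] 24>23 → j++
[i=4,j=8] 24==24 emit → i++,j++
[i=5,j=9] 29>28 → j++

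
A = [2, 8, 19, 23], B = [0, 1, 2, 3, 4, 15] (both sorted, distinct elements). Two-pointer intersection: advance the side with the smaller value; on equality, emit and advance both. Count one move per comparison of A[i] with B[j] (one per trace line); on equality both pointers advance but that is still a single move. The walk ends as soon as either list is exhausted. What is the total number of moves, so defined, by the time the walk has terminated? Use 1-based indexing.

7 moves

[i=1,j=1] 2>0 → j++
[i=1,j=2] 2>1 → j++
[i=1,j=3] 2==2 emit → i++,j++
[i=2,j=4] 8>3 → j++
[i=2,j=5] 8>4 → j++
[i=2,j=6] 8<15 → i++
[i=3,j=6] 19>15 → j++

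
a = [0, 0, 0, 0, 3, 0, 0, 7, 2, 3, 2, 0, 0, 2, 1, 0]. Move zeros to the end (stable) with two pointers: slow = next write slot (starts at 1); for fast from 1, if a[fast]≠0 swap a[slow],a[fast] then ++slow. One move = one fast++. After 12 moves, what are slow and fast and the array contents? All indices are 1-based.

slow=1 fast=1: a[fast]=0, fast++
slow=1 fast=2: a[fast]=0, fast++
slow=1 fast=3: a[fast]=0, fast++
slow=1 fast=4: a[fast]=0, fast++
slow=1 fast=5: a[fast]=3≠0 swap→a[1]=3, slow++,fast++
slow=2 fast=6: a[fast]=0, fast++
slow=2 fast=7: a[fast]=0, fast++
slow=2 fast=8: a[fast]=7≠0 swap→a[2]=7, slow++,fast++
slow=3 fast=9: a[fast]=2≠0 swap→a[3]=2, slow++,fast++
slow=4 fast=10: a[fast]=3≠0 swap→a[4]=3, slow++,fast++
slow=5 fast=11: a[fast]=2≠0 swap→a[5]=2, slow++,fast++
slow=6 fast=12: a[fast]=0, fast++

slow=6, fast=13, a=[3, 7, 2, 3, 2, 0, 0, 0, 0, 0, 0, 0, 0, 2, 1, 0]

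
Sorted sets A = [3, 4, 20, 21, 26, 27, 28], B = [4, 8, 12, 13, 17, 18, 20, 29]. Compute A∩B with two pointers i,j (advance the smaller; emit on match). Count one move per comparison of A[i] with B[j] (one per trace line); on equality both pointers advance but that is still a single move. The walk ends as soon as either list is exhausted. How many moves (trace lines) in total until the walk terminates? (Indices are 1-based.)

i=1 j=1: 3<4, i++
i=2 j=1: 4==4 emit, i++,j++
i=3 j=2: 20>8, j++
i=3 j=3: 20>12, j++
i=3 j=4: 20>13, j++
i=3 j=5: 20>17, j++
i=3 j=6: 20>18, j++
i=3 j=7: 20==20 emit, i++,j++
i=4 j=8: 21<29, i++
i=5 j=8: 26<29, i++
i=6 j=8: 27<29, i++
i=7 j=8: 28<29, i++

12 moves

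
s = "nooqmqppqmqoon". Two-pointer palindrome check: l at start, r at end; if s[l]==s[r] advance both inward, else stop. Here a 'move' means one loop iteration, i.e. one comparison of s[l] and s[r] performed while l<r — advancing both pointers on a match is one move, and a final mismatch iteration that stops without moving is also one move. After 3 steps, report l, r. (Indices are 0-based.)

l=3, r=10

[0,13] 'n'=='n' → l++,r--
[1,12] 'o'=='o' → l++,r--
[2,11] 'o'=='o' → l++,r--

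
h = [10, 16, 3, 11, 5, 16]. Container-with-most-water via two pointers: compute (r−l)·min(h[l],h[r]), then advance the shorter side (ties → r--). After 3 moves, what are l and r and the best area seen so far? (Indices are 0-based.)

l=1, r=3, best area=64

[0,5] min(10,16)*5=50 best=50 * → l++
[1,5] min(16,16)*4=64 best=64 * → r--
[1,4] min(16,5)*3=15 best=64 → r--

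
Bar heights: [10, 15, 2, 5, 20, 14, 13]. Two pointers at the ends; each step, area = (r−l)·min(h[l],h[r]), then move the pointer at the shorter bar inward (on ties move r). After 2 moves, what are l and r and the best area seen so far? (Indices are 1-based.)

l=2, r=6, best area=65

l=1 r=7: min(10,13)*6=60 best=60 *, l++
l=2 r=7: min(15,13)*5=65 best=65 *, r--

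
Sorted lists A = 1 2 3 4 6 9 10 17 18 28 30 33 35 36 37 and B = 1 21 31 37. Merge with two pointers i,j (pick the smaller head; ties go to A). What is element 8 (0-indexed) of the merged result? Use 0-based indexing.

[i=0,j=0] A[i]=1<=B[j]=1 take 1 → i++
[i=1,j=0] A[i]=2>B[j]=1 take 1 → j++
[i=1,j=1] A[i]=2<=B[j]=21 take 2 → i++
[i=2,j=1] A[i]=3<=B[j]=21 take 3 → i++
[i=3,j=1] A[i]=4<=B[j]=21 take 4 → i++
[i=4,j=1] A[i]=6<=B[j]=21 take 6 → i++
[i=5,j=1] A[i]=9<=B[j]=21 take 9 → i++
[i=6,j=1] A[i]=10<=B[j]=21 take 10 → i++
[i=7,j=1] A[i]=17<=B[j]=21 take 17 → i++
[i=8,j=1] A[i]=18<=B[j]=21 take 18 → i++
[i=9,j=1] A[i]=28>B[j]=21 take 21 → j++
[i=9,j=2] A[i]=28<=B[j]=31 take 28 → i++
[i=10,j=2] A[i]=30<=B[j]=31 take 30 → i++
[i=11,j=2] A[i]=33>B[j]=31 take 31 → j++
[i=11,j=3] A[i]=33<=B[j]=37 take 33 → i++
[i=12,j=3] A[i]=35<=B[j]=37 take 35 → i++
[i=13,j=3] A[i]=36<=B[j]=37 take 36 → i++
[i=14,j=3] A[i]=37<=B[j]=37 take 37 → i++
[i=15,j=3] A done, take B[j]=37 → j++

merged[8] = 17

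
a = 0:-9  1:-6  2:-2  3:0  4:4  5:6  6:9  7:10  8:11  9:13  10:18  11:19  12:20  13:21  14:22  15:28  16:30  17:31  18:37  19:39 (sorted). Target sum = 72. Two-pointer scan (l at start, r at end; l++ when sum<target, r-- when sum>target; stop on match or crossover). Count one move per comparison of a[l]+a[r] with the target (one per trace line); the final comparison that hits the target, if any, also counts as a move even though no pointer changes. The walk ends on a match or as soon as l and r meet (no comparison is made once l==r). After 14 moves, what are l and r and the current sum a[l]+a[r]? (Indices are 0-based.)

l=14, r=19, sum=61

l=0 r=19: -9+39=30 <72, l++
l=1 r=19: -6+39=33 <72, l++
l=2 r=19: -2+39=37 <72, l++
l=3 r=19: 0+39=39 <72, l++
l=4 r=19: 4+39=43 <72, l++
l=5 r=19: 6+39=45 <72, l++
l=6 r=19: 9+39=48 <72, l++
l=7 r=19: 10+39=49 <72, l++
l=8 r=19: 11+39=50 <72, l++
l=9 r=19: 13+39=52 <72, l++
l=10 r=19: 18+39=57 <72, l++
l=11 r=19: 19+39=58 <72, l++
l=12 r=19: 20+39=59 <72, l++
l=13 r=19: 21+39=60 <72, l++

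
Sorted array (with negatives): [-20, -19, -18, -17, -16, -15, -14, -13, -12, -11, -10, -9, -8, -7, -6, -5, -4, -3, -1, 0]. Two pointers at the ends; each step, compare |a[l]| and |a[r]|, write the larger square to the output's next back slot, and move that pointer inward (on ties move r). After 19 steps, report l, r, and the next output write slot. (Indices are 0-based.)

l=19, r=19, next write slot=0

[0,19] |-20|>|0| out[19]=400 → l++
[1,19] |-19|>|0| out[18]=361 → l++
[2,19] |-18|>|0| out[17]=324 → l++
[3,19] |-17|>|0| out[16]=289 → l++
[4,19] |-16|>|0| out[15]=256 → l++
[5,19] |-15|>|0| out[14]=225 → l++
[6,19] |-14|>|0| out[13]=196 → l++
[7,19] |-13|>|0| out[12]=169 → l++
[8,19] |-12|>|0| out[11]=144 → l++
[9,19] |-11|>|0| out[10]=121 → l++
[10,19] |-10|>|0| out[9]=100 → l++
[11,19] |-9|>|0| out[8]=81 → l++
[12,19] |-8|>|0| out[7]=64 → l++
[13,19] |-7|>|0| out[6]=49 → l++
[14,19] |-6|>|0| out[5]=36 → l++
[15,19] |-5|>|0| out[4]=25 → l++
[16,19] |-4|>|0| out[3]=16 → l++
[17,19] |-3|>|0| out[2]=9 → l++
[18,19] |-1|>|0| out[1]=1 → l++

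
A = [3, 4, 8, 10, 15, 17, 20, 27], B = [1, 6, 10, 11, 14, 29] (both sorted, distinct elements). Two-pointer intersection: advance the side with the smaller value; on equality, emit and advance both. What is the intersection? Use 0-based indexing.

i=0 j=0: 3>1, j++
i=0 j=1: 3<6, i++
i=1 j=1: 4<6, i++
i=2 j=1: 8>6, j++
i=2 j=2: 8<10, i++
i=3 j=2: 10==10 emit, i++,j++
i=4 j=3: 15>11, j++
i=4 j=4: 15>14, j++
i=4 j=5: 15<29, i++
i=5 j=5: 17<29, i++
i=6 j=5: 20<29, i++
i=7 j=5: 27<29, i++

intersection = [10]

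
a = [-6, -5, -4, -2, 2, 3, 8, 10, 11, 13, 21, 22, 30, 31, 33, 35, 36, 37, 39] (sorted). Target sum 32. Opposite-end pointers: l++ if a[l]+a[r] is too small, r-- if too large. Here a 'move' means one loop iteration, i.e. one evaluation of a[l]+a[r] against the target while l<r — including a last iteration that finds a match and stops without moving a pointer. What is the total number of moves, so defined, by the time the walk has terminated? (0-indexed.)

l=0 r=18: -6+39=33 >32, r--
l=0 r=17: -6+37=31 <32, l++
l=1 r=17: -5+37=32, found

3 moves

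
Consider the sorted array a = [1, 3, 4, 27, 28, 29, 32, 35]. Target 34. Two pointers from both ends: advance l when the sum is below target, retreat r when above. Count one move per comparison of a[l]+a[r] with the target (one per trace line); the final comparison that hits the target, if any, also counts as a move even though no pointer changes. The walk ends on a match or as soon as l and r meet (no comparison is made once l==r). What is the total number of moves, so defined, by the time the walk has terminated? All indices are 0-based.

7 moves

[0,7] 1+35=36 >34 → r--
[0,6] 1+32=33 <34 → l++
[1,6] 3+32=35 >34 → r--
[1,5] 3+29=32 <34 → l++
[2,5] 4+29=33 <34 → l++
[3,5] 27+29=56 >34 → r--
[3,4] 27+28=55 >34 → r--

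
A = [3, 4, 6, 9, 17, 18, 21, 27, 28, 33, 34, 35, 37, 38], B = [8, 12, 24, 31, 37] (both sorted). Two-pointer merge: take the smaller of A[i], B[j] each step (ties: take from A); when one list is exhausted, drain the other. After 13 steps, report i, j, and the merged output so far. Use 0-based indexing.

i=0 j=0: A[i]=3<=B[j]=8 take 3, i++
i=1 j=0: A[i]=4<=B[j]=8 take 4, i++
i=2 j=0: A[i]=6<=B[j]=8 take 6, i++
i=3 j=0: A[i]=9>B[j]=8 take 8, j++
i=3 j=1: A[i]=9<=B[j]=12 take 9, i++
i=4 j=1: A[i]=17>B[j]=12 take 12, j++
i=4 j=2: A[i]=17<=B[j]=24 take 17, i++
i=5 j=2: A[i]=18<=B[j]=24 take 18, i++
i=6 j=2: A[i]=21<=B[j]=24 take 21, i++
i=7 j=2: A[i]=27>B[j]=24 take 24, j++
i=7 j=3: A[i]=27<=B[j]=31 take 27, i++
i=8 j=3: A[i]=28<=B[j]=31 take 28, i++
i=9 j=3: A[i]=33>B[j]=31 take 31, j++

i=9, j=4, merged so far=[3, 4, 6, 8, 9, 12, 17, 18, 21, 24, 27, 28, 31]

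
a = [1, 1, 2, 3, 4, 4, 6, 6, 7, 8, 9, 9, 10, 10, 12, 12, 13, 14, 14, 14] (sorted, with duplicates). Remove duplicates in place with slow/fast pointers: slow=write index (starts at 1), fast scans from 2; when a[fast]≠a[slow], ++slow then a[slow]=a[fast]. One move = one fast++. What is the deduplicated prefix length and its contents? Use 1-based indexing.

length 12; prefix = [1, 2, 3, 4, 6, 7, 8, 9, 10, 12, 13, 14]

(s=1,f=2) a[fast]=1=a[slow] dup → fast++
(s=1,f=3) a[fast]=2≠a[slow]=1 write a[2]=2 → slow++,fast++
(s=2,f=4) a[fast]=3≠a[slow]=2 write a[3]=3 → slow++,fast++
(s=3,f=5) a[fast]=4≠a[slow]=3 write a[4]=4 → slow++,fast++
(s=4,f=6) a[fast]=4=a[slow] dup → fast++
(s=4,f=7) a[fast]=6≠a[slow]=4 write a[5]=6 → slow++,fast++
(s=5,f=8) a[fast]=6=a[slow] dup → fast++
(s=5,f=9) a[fast]=7≠a[slow]=6 write a[6]=7 → slow++,fast++
(s=6,f=10) a[fast]=8≠a[slow]=7 write a[7]=8 → slow++,fast++
(s=7,f=11) a[fast]=9≠a[slow]=8 write a[8]=9 → slow++,fast++
(s=8,f=12) a[fast]=9=a[slow] dup → fast++
(s=8,f=13) a[fast]=10≠a[slow]=9 write a[9]=10 → slow++,fast++
(s=9,f=14) a[fast]=10=a[slow] dup → fast++
(s=9,f=15) a[fast]=12≠a[slow]=10 write a[10]=12 → slow++,fast++
(s=10,f=16) a[fast]=12=a[slow] dup → fast++
(s=10,f=17) a[fast]=13≠a[slow]=12 write a[11]=13 → slow++,fast++
(s=11,f=18) a[fast]=14≠a[slow]=13 write a[12]=14 → slow++,fast++
(s=12,f=19) a[fast]=14=a[slow] dup → fast++
(s=12,f=20) a[fast]=14=a[slow] dup → fast++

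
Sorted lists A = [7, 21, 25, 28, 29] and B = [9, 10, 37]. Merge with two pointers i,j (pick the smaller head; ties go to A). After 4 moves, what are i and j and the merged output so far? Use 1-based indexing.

i=1 j=1: A[i]=7<=B[j]=9 take 7, i++
i=2 j=1: A[i]=21>B[j]=9 take 9, j++
i=2 j=2: A[i]=21>B[j]=10 take 10, j++
i=2 j=3: A[i]=21<=B[j]=37 take 21, i++

i=3, j=3, merged so far=[7, 9, 10, 21]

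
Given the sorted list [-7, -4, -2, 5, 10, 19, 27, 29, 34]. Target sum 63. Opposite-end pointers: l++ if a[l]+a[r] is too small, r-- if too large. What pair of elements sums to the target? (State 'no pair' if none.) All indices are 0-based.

l=0 r=8: -7+34=27 <63, l++
l=1 r=8: -4+34=30 <63, l++
l=2 r=8: -2+34=32 <63, l++
l=3 r=8: 5+34=39 <63, l++
l=4 r=8: 10+34=44 <63, l++
l=5 r=8: 19+34=53 <63, l++
l=6 r=8: 27+34=61 <63, l++
l=7 r=8: 29+34=63, found

(29, 34)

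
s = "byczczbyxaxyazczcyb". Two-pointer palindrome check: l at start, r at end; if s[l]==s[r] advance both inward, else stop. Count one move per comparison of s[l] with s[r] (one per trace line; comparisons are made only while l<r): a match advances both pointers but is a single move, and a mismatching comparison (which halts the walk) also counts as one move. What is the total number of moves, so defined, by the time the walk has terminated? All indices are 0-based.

l=0 r=18: 'b'=='b', l++,r--
l=1 r=17: 'y'=='y', l++,r--
l=2 r=16: 'c'=='c', l++,r--
l=3 r=15: 'z'=='z', l++,r--
l=4 r=14: 'c'=='c', l++,r--
l=5 r=13: 'z'=='z', l++,r--
l=6 r=12: 'b'!='a', stop

7 moves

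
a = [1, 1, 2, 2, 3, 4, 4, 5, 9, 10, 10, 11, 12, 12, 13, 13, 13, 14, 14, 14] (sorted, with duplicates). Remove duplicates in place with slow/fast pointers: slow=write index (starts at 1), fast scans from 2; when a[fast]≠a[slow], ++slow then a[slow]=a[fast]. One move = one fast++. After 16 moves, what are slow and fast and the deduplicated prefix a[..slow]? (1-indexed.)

(s=1,f=2) a[fast]=1=a[slow] dup → fast++
(s=1,f=3) a[fast]=2≠a[slow]=1 write a[2]=2 → slow++,fast++
(s=2,f=4) a[fast]=2=a[slow] dup → fast++
(s=2,f=5) a[fast]=3≠a[slow]=2 write a[3]=3 → slow++,fast++
(s=3,f=6) a[fast]=4≠a[slow]=3 write a[4]=4 → slow++,fast++
(s=4,f=7) a[fast]=4=a[slow] dup → fast++
(s=4,f=8) a[fast]=5≠a[slow]=4 write a[5]=5 → slow++,fast++
(s=5,f=9) a[fast]=9≠a[slow]=5 write a[6]=9 → slow++,fast++
(s=6,f=10) a[fast]=10≠a[slow]=9 write a[7]=10 → slow++,fast++
(s=7,f=11) a[fast]=10=a[slow] dup → fast++
(s=7,f=12) a[fast]=11≠a[slow]=10 write a[8]=11 → slow++,fast++
(s=8,f=13) a[fast]=12≠a[slow]=11 write a[9]=12 → slow++,fast++
(s=9,f=14) a[fast]=12=a[slow] dup → fast++
(s=9,f=15) a[fast]=13≠a[slow]=12 write a[10]=13 → slow++,fast++
(s=10,f=16) a[fast]=13=a[slow] dup → fast++
(s=10,f=17) a[fast]=13=a[slow] dup → fast++

slow=10, fast=18, prefix=[1, 2, 3, 4, 5, 9, 10, 11, 12, 13]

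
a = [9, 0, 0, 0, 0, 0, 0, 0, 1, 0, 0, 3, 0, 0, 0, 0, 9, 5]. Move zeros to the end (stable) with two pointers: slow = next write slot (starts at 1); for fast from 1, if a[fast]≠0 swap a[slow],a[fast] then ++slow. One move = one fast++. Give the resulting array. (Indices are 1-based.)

(s=1,f=1) a[fast]=9≠0 swap→a[1]=9 → slow++,fast++
(s=2,f=2) a[fast]=0 → fast++
(s=2,f=3) a[fast]=0 → fast++
(s=2,f=4) a[fast]=0 → fast++
(s=2,f=5) a[fast]=0 → fast++
(s=2,f=6) a[fast]=0 → fast++
(s=2,f=7) a[fast]=0 → fast++
(s=2,f=8) a[fast]=0 → fast++
(s=2,f=9) a[fast]=1≠0 swap→a[2]=1 → slow++,fast++
(s=3,f=10) a[fast]=0 → fast++
(s=3,f=11) a[fast]=0 → fast++
(s=3,f=12) a[fast]=3≠0 swap→a[3]=3 → slow++,fast++
(s=4,f=13) a[fast]=0 → fast++
(s=4,f=14) a[fast]=0 → fast++
(s=4,f=15) a[fast]=0 → fast++
(s=4,f=16) a[fast]=0 → fast++
(s=4,f=17) a[fast]=9≠0 swap→a[4]=9 → slow++,fast++
(s=5,f=18) a[fast]=5≠0 swap→a[5]=5 → slow++,fast++

[9, 1, 3, 9, 5, 0, 0, 0, 0, 0, 0, 0, 0, 0, 0, 0, 0, 0]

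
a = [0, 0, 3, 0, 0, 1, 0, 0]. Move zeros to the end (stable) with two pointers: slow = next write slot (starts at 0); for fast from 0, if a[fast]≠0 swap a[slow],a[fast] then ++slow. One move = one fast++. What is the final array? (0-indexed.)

[3, 1, 0, 0, 0, 0, 0, 0]

slow=0 fast=0: a[fast]=0, fast++
slow=0 fast=1: a[fast]=0, fast++
slow=0 fast=2: a[fast]=3≠0 swap→a[0]=3, slow++,fast++
slow=1 fast=3: a[fast]=0, fast++
slow=1 fast=4: a[fast]=0, fast++
slow=1 fast=5: a[fast]=1≠0 swap→a[1]=1, slow++,fast++
slow=2 fast=6: a[fast]=0, fast++
slow=2 fast=7: a[fast]=0, fast++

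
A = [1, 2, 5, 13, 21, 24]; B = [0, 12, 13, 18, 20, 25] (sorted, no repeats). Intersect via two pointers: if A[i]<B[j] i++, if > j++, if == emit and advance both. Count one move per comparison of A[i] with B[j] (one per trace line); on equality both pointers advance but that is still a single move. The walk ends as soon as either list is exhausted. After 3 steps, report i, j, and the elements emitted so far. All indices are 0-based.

[i=0,j=0] 1>0 → j++
[i=0,j=1] 1<12 → i++
[i=1,j=1] 2<12 → i++

i=2, j=1, emitted=[]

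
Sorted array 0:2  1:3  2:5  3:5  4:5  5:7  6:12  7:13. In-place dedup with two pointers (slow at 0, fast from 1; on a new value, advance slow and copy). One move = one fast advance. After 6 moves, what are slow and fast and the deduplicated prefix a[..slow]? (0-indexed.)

slow=0 fast=1: a[fast]=3≠a[slow]=2 write a[1]=3, slow++,fast++
slow=1 fast=2: a[fast]=5≠a[slow]=3 write a[2]=5, slow++,fast++
slow=2 fast=3: a[fast]=5=a[slow] dup, fast++
slow=2 fast=4: a[fast]=5=a[slow] dup, fast++
slow=2 fast=5: a[fast]=7≠a[slow]=5 write a[3]=7, slow++,fast++
slow=3 fast=6: a[fast]=12≠a[slow]=7 write a[4]=12, slow++,fast++

slow=4, fast=7, prefix=[2, 3, 5, 7, 12]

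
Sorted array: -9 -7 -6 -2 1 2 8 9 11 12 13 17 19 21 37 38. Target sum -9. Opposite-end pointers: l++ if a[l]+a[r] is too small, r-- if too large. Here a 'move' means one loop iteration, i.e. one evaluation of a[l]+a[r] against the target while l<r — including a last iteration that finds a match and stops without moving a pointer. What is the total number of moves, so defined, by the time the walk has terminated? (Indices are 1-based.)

14 moves

l=1 r=16: -9+38=29 >-9, r--
l=1 r=15: -9+37=28 >-9, r--
l=1 r=14: -9+21=12 >-9, r--
l=1 r=13: -9+19=10 >-9, r--
l=1 r=12: -9+17=8 >-9, r--
l=1 r=11: -9+13=4 >-9, r--
l=1 r=10: -9+12=3 >-9, r--
l=1 r=9: -9+11=2 >-9, r--
l=1 r=8: -9+9=0 >-9, r--
l=1 r=7: -9+8=-1 >-9, r--
l=1 r=6: -9+2=-7 >-9, r--
l=1 r=5: -9+1=-8 >-9, r--
l=1 r=4: -9+-2=-11 <-9, l++
l=2 r=4: -7+-2=-9, found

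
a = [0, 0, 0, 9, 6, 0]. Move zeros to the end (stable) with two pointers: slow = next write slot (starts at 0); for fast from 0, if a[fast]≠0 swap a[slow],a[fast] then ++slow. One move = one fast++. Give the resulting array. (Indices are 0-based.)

slow=0 fast=0: a[fast]=0, fast++
slow=0 fast=1: a[fast]=0, fast++
slow=0 fast=2: a[fast]=0, fast++
slow=0 fast=3: a[fast]=9≠0 swap→a[0]=9, slow++,fast++
slow=1 fast=4: a[fast]=6≠0 swap→a[1]=6, slow++,fast++
slow=2 fast=5: a[fast]=0, fast++

[9, 6, 0, 0, 0, 0]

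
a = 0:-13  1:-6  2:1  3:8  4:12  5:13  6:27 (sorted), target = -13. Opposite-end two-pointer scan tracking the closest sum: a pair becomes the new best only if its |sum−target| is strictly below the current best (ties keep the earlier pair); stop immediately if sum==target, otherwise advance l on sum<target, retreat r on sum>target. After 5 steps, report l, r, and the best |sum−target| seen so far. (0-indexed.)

[0,6] -13+27=14 d=27 * → r--
[0,5] -13+13=0 d=13 * → r--
[0,4] -13+12=-1 d=12 * → r--
[0,3] -13+8=-5 d=8 * → r--
[0,2] -13+1=-12 d=1 * → r--

l=0, r=1, best |Δ|=1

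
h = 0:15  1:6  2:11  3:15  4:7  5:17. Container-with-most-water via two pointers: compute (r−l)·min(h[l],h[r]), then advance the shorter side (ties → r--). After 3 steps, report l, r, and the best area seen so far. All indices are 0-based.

l=0 r=5: min(15,17)*5=75 best=75 *, l++
l=1 r=5: min(6,17)*4=24 best=75, l++
l=2 r=5: min(11,17)*3=33 best=75, l++

l=3, r=5, best area=75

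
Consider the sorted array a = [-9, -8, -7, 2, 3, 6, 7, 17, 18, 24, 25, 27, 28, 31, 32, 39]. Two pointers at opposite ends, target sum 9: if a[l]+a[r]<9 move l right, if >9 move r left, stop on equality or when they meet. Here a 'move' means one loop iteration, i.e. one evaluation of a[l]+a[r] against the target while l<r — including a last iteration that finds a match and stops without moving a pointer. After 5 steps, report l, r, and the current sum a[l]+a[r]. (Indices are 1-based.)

[1,16] -9+39=30 >9 → r--
[1,15] -9+32=23 >9 → r--
[1,14] -9+31=22 >9 → r--
[1,13] -9+28=19 >9 → r--
[1,12] -9+27=18 >9 → r--

l=1, r=11, sum=16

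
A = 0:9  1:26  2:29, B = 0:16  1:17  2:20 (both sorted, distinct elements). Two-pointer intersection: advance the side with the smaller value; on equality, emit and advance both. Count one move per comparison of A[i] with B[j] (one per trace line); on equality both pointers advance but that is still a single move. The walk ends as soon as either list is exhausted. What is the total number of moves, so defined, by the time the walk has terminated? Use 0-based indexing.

4 moves

i=0 j=0: 9<16, i++
i=1 j=0: 26>16, j++
i=1 j=1: 26>17, j++
i=1 j=2: 26>20, j++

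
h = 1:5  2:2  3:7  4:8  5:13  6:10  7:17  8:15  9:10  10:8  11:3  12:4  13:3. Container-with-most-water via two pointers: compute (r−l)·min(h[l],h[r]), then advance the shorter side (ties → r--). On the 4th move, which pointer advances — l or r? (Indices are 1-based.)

[1,13] min(5,3)*12=36 best=36 * → r--
[1,12] min(5,4)*11=44 best=44 * → r--
[1,11] min(5,3)*10=30 best=44 → r--
[1,10] min(5,8)*9=45 best=45 * → l++

l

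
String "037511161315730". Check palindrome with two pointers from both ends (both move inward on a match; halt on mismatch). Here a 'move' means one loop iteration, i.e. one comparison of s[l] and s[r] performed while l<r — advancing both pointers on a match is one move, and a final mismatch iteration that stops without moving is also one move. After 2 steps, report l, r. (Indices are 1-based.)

l=3, r=13

[1,15] '0'=='0' → l++,r--
[2,14] '3'=='3' → l++,r--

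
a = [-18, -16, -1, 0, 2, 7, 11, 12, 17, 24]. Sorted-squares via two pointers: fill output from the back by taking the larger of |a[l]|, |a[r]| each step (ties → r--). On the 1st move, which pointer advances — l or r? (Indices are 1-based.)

[1,10] |-18|<=|24| out[10]=576 → r--

r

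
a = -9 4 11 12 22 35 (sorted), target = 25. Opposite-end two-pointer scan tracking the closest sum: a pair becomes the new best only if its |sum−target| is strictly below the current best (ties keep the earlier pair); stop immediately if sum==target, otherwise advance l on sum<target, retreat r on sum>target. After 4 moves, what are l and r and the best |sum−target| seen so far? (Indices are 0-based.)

l=0 r=5: -9+35=26 d=1 *, r--
l=0 r=4: -9+22=13 d=12, l++
l=1 r=4: 4+22=26 d=1, r--
l=1 r=3: 4+12=16 d=9, l++

l=2, r=3, best |Δ|=1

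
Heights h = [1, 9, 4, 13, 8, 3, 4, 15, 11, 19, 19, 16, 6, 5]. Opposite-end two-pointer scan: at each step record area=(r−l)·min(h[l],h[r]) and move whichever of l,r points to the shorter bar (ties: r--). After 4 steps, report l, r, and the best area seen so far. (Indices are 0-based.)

l=2, r=11, best area=90

[0,13] min(1,5)*13=13 best=13 * → l++
[1,13] min(9,5)*12=60 best=60 * → r--
[1,12] min(9,6)*11=66 best=66 * → r--
[1,11] min(9,16)*10=90 best=90 * → l++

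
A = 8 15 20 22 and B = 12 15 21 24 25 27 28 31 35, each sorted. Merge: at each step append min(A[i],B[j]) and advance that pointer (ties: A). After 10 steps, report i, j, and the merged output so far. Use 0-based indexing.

i=4, j=6, merged so far=[8, 12, 15, 15, 20, 21, 22, 24, 25, 27]

i=0 j=0: A[i]=8<=B[j]=12 take 8, i++
i=1 j=0: A[i]=15>B[j]=12 take 12, j++
i=1 j=1: A[i]=15<=B[j]=15 take 15, i++
i=2 j=1: A[i]=20>B[j]=15 take 15, j++
i=2 j=2: A[i]=20<=B[j]=21 take 20, i++
i=3 j=2: A[i]=22>B[j]=21 take 21, j++
i=3 j=3: A[i]=22<=B[j]=24 take 22, i++
i=4 j=3: A done, take B[j]=24, j++
i=4 j=4: A done, take B[j]=25, j++
i=4 j=5: A done, take B[j]=27, j++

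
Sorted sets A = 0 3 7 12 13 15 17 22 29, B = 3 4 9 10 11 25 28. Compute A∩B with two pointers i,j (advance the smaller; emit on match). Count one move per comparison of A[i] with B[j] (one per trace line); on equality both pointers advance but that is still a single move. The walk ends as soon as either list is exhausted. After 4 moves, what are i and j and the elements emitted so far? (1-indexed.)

i=4, j=3, emitted=[3]

i=1 j=1: 0<3, i++
i=2 j=1: 3==3 emit, i++,j++
i=3 j=2: 7>4, j++
i=3 j=3: 7<9, i++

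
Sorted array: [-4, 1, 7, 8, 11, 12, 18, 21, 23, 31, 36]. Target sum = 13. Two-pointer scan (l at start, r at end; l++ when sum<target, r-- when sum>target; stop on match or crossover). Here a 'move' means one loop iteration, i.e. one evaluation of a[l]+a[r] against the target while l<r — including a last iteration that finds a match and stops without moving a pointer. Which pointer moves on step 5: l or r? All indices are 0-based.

l=0 r=10: -4+36=32 >13, r--
l=0 r=9: -4+31=27 >13, r--
l=0 r=8: -4+23=19 >13, r--
l=0 r=7: -4+21=17 >13, r--
l=0 r=6: -4+18=14 >13, r--

r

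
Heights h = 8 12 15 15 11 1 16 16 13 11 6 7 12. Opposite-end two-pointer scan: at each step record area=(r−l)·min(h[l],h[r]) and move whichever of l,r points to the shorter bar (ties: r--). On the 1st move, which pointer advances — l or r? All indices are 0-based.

[0,12] min(8,12)*12=96 best=96 * → l++

l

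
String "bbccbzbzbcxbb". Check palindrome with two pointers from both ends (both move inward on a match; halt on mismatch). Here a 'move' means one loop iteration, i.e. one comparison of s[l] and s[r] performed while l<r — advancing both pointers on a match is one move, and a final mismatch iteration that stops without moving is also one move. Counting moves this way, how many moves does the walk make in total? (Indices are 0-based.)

3 moves

l=0 r=12: 'b'=='b', l++,r--
l=1 r=11: 'b'=='b', l++,r--
l=2 r=10: 'c'!='x', stop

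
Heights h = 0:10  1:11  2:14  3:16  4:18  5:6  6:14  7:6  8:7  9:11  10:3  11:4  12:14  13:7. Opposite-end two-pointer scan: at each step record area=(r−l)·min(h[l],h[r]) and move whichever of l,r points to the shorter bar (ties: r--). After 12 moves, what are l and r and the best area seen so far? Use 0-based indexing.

[0,13] min(10,7)*13=91 best=91 * → r--
[0,12] min(10,14)*12=120 best=120 * → l++
[1,12] min(11,14)*11=121 best=121 * → l++
[2,12] min(14,14)*10=140 best=140 * → r--
[2,11] min(14,4)*9=36 best=140 → r--
[2,10] min(14,3)*8=24 best=140 → r--
[2,9] min(14,11)*7=77 best=140 → r--
[2,8] min(14,7)*6=42 best=140 → r--
[2,7] min(14,6)*5=30 best=140 → r--
[2,6] min(14,14)*4=56 best=140 → r--
[2,5] min(14,6)*3=18 best=140 → r--
[2,4] min(14,18)*2=28 best=140 → l++

l=3, r=4, best area=140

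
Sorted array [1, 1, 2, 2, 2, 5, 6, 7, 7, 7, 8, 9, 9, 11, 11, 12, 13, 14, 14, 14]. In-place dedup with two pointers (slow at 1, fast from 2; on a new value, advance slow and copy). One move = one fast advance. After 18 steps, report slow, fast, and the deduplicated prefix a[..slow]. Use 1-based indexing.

slow=11, fast=20, prefix=[1, 2, 5, 6, 7, 8, 9, 11, 12, 13, 14]

slow=1 fast=2: a[fast]=1=a[slow] dup, fast++
slow=1 fast=3: a[fast]=2≠a[slow]=1 write a[2]=2, slow++,fast++
slow=2 fast=4: a[fast]=2=a[slow] dup, fast++
slow=2 fast=5: a[fast]=2=a[slow] dup, fast++
slow=2 fast=6: a[fast]=5≠a[slow]=2 write a[3]=5, slow++,fast++
slow=3 fast=7: a[fast]=6≠a[slow]=5 write a[4]=6, slow++,fast++
slow=4 fast=8: a[fast]=7≠a[slow]=6 write a[5]=7, slow++,fast++
slow=5 fast=9: a[fast]=7=a[slow] dup, fast++
slow=5 fast=10: a[fast]=7=a[slow] dup, fast++
slow=5 fast=11: a[fast]=8≠a[slow]=7 write a[6]=8, slow++,fast++
slow=6 fast=12: a[fast]=9≠a[slow]=8 write a[7]=9, slow++,fast++
slow=7 fast=13: a[fast]=9=a[slow] dup, fast++
slow=7 fast=14: a[fast]=11≠a[slow]=9 write a[8]=11, slow++,fast++
slow=8 fast=15: a[fast]=11=a[slow] dup, fast++
slow=8 fast=16: a[fast]=12≠a[slow]=11 write a[9]=12, slow++,fast++
slow=9 fast=17: a[fast]=13≠a[slow]=12 write a[10]=13, slow++,fast++
slow=10 fast=18: a[fast]=14≠a[slow]=13 write a[11]=14, slow++,fast++
slow=11 fast=19: a[fast]=14=a[slow] dup, fast++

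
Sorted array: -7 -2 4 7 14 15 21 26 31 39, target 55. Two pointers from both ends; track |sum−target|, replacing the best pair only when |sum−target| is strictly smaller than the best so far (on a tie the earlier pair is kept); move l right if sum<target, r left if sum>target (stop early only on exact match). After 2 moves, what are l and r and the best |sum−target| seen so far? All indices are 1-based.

l=3, r=10, best |Δ|=18

[1,10] -7+39=32 d=23 * → l++
[2,10] -2+39=37 d=18 * → l++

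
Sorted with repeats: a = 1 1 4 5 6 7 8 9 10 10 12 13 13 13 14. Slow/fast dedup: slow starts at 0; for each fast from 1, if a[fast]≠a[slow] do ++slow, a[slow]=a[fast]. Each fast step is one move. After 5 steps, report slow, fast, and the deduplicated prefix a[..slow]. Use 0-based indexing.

slow=4, fast=6, prefix=[1, 4, 5, 6, 7]

(s=0,f=1) a[fast]=1=a[slow] dup → fast++
(s=0,f=2) a[fast]=4≠a[slow]=1 write a[1]=4 → slow++,fast++
(s=1,f=3) a[fast]=5≠a[slow]=4 write a[2]=5 → slow++,fast++
(s=2,f=4) a[fast]=6≠a[slow]=5 write a[3]=6 → slow++,fast++
(s=3,f=5) a[fast]=7≠a[slow]=6 write a[4]=7 → slow++,fast++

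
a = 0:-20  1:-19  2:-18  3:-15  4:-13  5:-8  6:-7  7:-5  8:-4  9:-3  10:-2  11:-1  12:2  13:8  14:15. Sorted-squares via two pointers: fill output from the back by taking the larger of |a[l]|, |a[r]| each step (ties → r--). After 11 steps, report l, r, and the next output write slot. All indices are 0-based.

[0,14] |-20|>|15| out[14]=400 → l++
[1,14] |-19|>|15| out[13]=361 → l++
[2,14] |-18|>|15| out[12]=324 → l++
[3,14] |-15|<=|15| out[11]=225 → r--
[3,13] |-15|>|8| out[10]=225 → l++
[4,13] |-13|>|8| out[9]=169 → l++
[5,13] |-8|<=|8| out[8]=64 → r--
[5,12] |-8|>|2| out[7]=64 → l++
[6,12] |-7|>|2| out[6]=49 → l++
[7,12] |-5|>|2| out[5]=25 → l++
[8,12] |-4|>|2| out[4]=16 → l++

l=9, r=12, next write slot=3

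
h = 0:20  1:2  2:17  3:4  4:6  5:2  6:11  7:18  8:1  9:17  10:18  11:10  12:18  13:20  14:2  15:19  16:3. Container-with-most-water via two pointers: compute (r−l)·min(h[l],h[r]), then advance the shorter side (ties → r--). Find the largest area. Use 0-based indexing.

[0,16] min(20,3)*16=48 best=48 * → r--
[0,15] min(20,19)*15=285 best=285 * → r--
[0,14] min(20,2)*14=28 best=285 → r--
[0,13] min(20,20)*13=260 best=285 → r--
[0,12] min(20,18)*12=216 best=285 → r--
[0,11] min(20,10)*11=110 best=285 → r--
[0,10] min(20,18)*10=180 best=285 → r--
[0,9] min(20,17)*9=153 best=285 → r--
[0,8] min(20,1)*8=8 best=285 → r--
[0,7] min(20,18)*7=126 best=285 → r--
[0,6] min(20,11)*6=66 best=285 → r--
[0,5] min(20,2)*5=10 best=285 → r--
[0,4] min(20,6)*4=24 best=285 → r--
[0,3] min(20,4)*3=12 best=285 → r--
[0,2] min(20,17)*2=34 best=285 → r--
[0,1] min(20,2)*1=2 best=285 → r--

max area = 285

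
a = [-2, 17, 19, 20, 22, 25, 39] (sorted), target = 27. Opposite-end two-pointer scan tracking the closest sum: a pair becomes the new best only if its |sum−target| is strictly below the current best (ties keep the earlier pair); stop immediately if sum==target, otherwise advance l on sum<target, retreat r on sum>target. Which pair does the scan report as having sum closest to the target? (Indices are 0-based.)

pair (-2, 25) with sum 23 (|Δ|=4)

[0,6] -2+39=37 d=10 * → r--
[0,5] -2+25=23 d=4 * → l++
[1,5] 17+25=42 d=15 → r--
[1,4] 17+22=39 d=12 → r--
[1,3] 17+20=37 d=10 → r--
[1,2] 17+19=36 d=9 → r--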